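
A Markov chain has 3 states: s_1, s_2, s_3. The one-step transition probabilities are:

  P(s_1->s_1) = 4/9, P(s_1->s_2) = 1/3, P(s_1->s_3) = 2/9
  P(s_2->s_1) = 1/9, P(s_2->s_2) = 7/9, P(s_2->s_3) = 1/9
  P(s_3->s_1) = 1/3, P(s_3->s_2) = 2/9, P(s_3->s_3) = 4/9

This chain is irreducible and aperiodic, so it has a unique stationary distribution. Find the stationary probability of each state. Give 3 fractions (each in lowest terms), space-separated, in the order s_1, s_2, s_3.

The stationary distribution satisfies pi = pi * P, i.e.:
  pi_s_1 = 4/9*pi_s_1 + 1/9*pi_s_2 + 1/3*pi_s_3
  pi_s_2 = 1/3*pi_s_1 + 7/9*pi_s_2 + 2/9*pi_s_3
  pi_s_3 = 2/9*pi_s_1 + 1/9*pi_s_2 + 4/9*pi_s_3
with normalization: pi_s_1 + pi_s_2 + pi_s_3 = 1.

Using the first 2 balance equations plus normalization, the linear system A*pi = b is:
  [-5/9, 1/9, 1/3] . pi = 0
  [1/3, -2/9, 2/9] . pi = 0
  [1, 1, 1] . pi = 1

Solving yields:
  pi_s_1 = 4/17
  pi_s_2 = 19/34
  pi_s_3 = 7/34

Verification (pi * P):
  4/17*4/9 + 19/34*1/9 + 7/34*1/3 = 4/17 = pi_s_1  (ok)
  4/17*1/3 + 19/34*7/9 + 7/34*2/9 = 19/34 = pi_s_2  (ok)
  4/17*2/9 + 19/34*1/9 + 7/34*4/9 = 7/34 = pi_s_3  (ok)

Answer: 4/17 19/34 7/34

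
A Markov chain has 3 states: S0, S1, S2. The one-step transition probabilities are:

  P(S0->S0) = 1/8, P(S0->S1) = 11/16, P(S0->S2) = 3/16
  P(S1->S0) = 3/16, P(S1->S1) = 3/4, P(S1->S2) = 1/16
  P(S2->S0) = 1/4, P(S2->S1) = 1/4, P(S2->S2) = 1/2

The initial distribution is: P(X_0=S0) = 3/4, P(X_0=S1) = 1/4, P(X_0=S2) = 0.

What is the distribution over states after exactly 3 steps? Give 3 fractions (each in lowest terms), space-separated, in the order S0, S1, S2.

Propagating the distribution step by step (d_{t+1} = d_t * P):
d_0 = (S0=3/4, S1=1/4, S2=0)
  d_1[S0] = 3/4*1/8 + 1/4*3/16 + 0*1/4 = 9/64
  d_1[S1] = 3/4*11/16 + 1/4*3/4 + 0*1/4 = 45/64
  d_1[S2] = 3/4*3/16 + 1/4*1/16 + 0*1/2 = 5/32
d_1 = (S0=9/64, S1=45/64, S2=5/32)
  d_2[S0] = 9/64*1/8 + 45/64*3/16 + 5/32*1/4 = 193/1024
  d_2[S1] = 9/64*11/16 + 45/64*3/4 + 5/32*1/4 = 679/1024
  d_2[S2] = 9/64*3/16 + 45/64*1/16 + 5/32*1/2 = 19/128
d_2 = (S0=193/1024, S1=679/1024, S2=19/128)
  d_3[S0] = 193/1024*1/8 + 679/1024*3/16 + 19/128*1/4 = 3031/16384
  d_3[S1] = 193/1024*11/16 + 679/1024*3/4 + 19/128*1/4 = 10879/16384
  d_3[S2] = 193/1024*3/16 + 679/1024*1/16 + 19/128*1/2 = 1237/8192
d_3 = (S0=3031/16384, S1=10879/16384, S2=1237/8192)

Answer: 3031/16384 10879/16384 1237/8192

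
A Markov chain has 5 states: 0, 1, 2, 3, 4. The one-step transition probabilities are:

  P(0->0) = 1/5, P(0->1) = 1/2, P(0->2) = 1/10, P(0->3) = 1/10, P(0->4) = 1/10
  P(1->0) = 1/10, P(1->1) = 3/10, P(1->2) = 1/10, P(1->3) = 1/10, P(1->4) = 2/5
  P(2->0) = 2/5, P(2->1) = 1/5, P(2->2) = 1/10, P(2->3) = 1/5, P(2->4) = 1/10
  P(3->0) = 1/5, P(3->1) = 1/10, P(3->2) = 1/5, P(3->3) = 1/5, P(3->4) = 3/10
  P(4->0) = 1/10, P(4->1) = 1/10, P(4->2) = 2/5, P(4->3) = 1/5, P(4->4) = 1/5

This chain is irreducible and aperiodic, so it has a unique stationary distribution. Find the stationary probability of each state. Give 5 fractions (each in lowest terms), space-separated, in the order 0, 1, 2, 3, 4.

Answer: 2045/10776 2617/10776 165/898 563/3592 815/3592

Derivation:
The stationary distribution satisfies pi = pi * P, i.e.:
  pi_0 = 1/5*pi_0 + 1/10*pi_1 + 2/5*pi_2 + 1/5*pi_3 + 1/10*pi_4
  pi_1 = 1/2*pi_0 + 3/10*pi_1 + 1/5*pi_2 + 1/10*pi_3 + 1/10*pi_4
  pi_2 = 1/10*pi_0 + 1/10*pi_1 + 1/10*pi_2 + 1/5*pi_3 + 2/5*pi_4
  pi_3 = 1/10*pi_0 + 1/10*pi_1 + 1/5*pi_2 + 1/5*pi_3 + 1/5*pi_4
  pi_4 = 1/10*pi_0 + 2/5*pi_1 + 1/10*pi_2 + 3/10*pi_3 + 1/5*pi_4
with normalization: pi_0 + pi_1 + pi_2 + pi_3 + pi_4 = 1.

Using the first 4 balance equations plus normalization, the linear system A*pi = b is:
  [-4/5, 1/10, 2/5, 1/5, 1/10] . pi = 0
  [1/2, -7/10, 1/5, 1/10, 1/10] . pi = 0
  [1/10, 1/10, -9/10, 1/5, 2/5] . pi = 0
  [1/10, 1/10, 1/5, -4/5, 1/5] . pi = 0
  [1, 1, 1, 1, 1] . pi = 1

Solving yields:
  pi_0 = 2045/10776
  pi_1 = 2617/10776
  pi_2 = 165/898
  pi_3 = 563/3592
  pi_4 = 815/3592

Verification (pi * P):
  2045/10776*1/5 + 2617/10776*1/10 + 165/898*2/5 + 563/3592*1/5 + 815/3592*1/10 = 2045/10776 = pi_0  (ok)
  2045/10776*1/2 + 2617/10776*3/10 + 165/898*1/5 + 563/3592*1/10 + 815/3592*1/10 = 2617/10776 = pi_1  (ok)
  2045/10776*1/10 + 2617/10776*1/10 + 165/898*1/10 + 563/3592*1/5 + 815/3592*2/5 = 165/898 = pi_2  (ok)
  2045/10776*1/10 + 2617/10776*1/10 + 165/898*1/5 + 563/3592*1/5 + 815/3592*1/5 = 563/3592 = pi_3  (ok)
  2045/10776*1/10 + 2617/10776*2/5 + 165/898*1/10 + 563/3592*3/10 + 815/3592*1/5 = 815/3592 = pi_4  (ok)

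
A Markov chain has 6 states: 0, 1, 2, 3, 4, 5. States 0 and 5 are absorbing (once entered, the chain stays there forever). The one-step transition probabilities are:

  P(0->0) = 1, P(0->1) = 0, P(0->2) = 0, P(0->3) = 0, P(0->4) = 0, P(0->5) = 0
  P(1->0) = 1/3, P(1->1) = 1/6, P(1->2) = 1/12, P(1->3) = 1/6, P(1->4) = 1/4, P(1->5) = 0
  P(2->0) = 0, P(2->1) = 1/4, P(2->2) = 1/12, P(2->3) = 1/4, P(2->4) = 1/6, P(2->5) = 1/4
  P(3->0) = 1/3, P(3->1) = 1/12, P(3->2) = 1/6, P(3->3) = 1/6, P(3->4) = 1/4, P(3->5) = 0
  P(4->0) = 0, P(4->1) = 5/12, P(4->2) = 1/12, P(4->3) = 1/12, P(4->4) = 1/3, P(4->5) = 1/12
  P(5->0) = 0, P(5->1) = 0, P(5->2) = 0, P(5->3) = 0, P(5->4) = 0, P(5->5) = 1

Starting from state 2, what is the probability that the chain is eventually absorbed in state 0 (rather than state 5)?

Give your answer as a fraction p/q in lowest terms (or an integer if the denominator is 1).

Answer: 694/1223

Derivation:
Let a_i = P(absorbed in 0 | start in state i).
Boundary conditions: a_0 = 1, a_5 = 0.
For each transient state i, a_i = sum_j P(i->j) * a_j:
  a_1 = 1/3*a_0 + 1/6*a_1 + 1/12*a_2 + 1/6*a_3 + 1/4*a_4 + 0*a_5
  a_2 = 0*a_0 + 1/4*a_1 + 1/12*a_2 + 1/4*a_3 + 1/6*a_4 + 1/4*a_5
  a_3 = 1/3*a_0 + 1/12*a_1 + 1/6*a_2 + 1/6*a_3 + 1/4*a_4 + 0*a_5
  a_4 = 0*a_0 + 5/12*a_1 + 1/12*a_2 + 1/12*a_3 + 1/3*a_4 + 1/12*a_5

Substituting a_0 = 1 and a_5 = 0, rearrange to (I - Q) a = r where r[i] = P(i -> 0):
  [5/6, -1/12, -1/6, -1/4] . (a_1, a_2, a_3, a_4) = 1/3
  [-1/4, 11/12, -1/4, -1/6] . (a_1, a_2, a_3, a_4) = 0
  [-1/12, -1/6, 5/6, -1/4] . (a_1, a_2, a_3, a_4) = 1/3
  [-5/12, -1/12, -1/12, 2/3] . (a_1, a_2, a_3, a_4) = 0

Solving yields:
  a_1 = 1006/1223
  a_2 = 694/1223
  a_3 = 980/1223
  a_4 = 838/1223

Starting state is 2, so the absorption probability is a_2 = 694/1223.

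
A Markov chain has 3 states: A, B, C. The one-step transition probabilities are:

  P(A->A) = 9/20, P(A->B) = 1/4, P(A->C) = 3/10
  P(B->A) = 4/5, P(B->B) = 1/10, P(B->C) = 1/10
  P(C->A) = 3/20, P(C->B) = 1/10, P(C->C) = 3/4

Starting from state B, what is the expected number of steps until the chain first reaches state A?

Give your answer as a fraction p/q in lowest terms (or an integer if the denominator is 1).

Let h_i = expected steps to first reach A from state i.
Boundary: h_A = 0.
First-step equations for the other states:
  h_B = 1 + 4/5*h_A + 1/10*h_B + 1/10*h_C
  h_C = 1 + 3/20*h_A + 1/10*h_B + 3/4*h_C

Substituting h_A = 0 and rearranging gives the linear system (I - Q) h = 1:
  [9/10, -1/10] . (h_B, h_C) = 1
  [-1/10, 1/4] . (h_B, h_C) = 1

Solving yields:
  h_B = 70/43
  h_C = 200/43

Starting state is B, so the expected hitting time is h_B = 70/43.

Answer: 70/43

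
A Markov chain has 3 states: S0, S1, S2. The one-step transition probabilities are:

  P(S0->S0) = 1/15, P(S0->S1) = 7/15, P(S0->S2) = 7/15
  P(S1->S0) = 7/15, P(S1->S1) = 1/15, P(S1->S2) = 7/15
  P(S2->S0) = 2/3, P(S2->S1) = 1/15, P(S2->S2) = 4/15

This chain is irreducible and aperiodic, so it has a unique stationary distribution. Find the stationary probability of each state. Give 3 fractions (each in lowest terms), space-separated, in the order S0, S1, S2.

The stationary distribution satisfies pi = pi * P, i.e.:
  pi_S0 = 1/15*pi_S0 + 7/15*pi_S1 + 2/3*pi_S2
  pi_S1 = 7/15*pi_S0 + 1/15*pi_S1 + 1/15*pi_S2
  pi_S2 = 7/15*pi_S0 + 7/15*pi_S1 + 4/15*pi_S2
with normalization: pi_S0 + pi_S1 + pi_S2 = 1.

Using the first 2 balance equations plus normalization, the linear system A*pi = b is:
  [-14/15, 7/15, 2/3] . pi = 0
  [7/15, -14/15, 1/15] . pi = 0
  [1, 1, 1] . pi = 1

Solving yields:
  pi_S0 = 7/18
  pi_S1 = 2/9
  pi_S2 = 7/18

Verification (pi * P):
  7/18*1/15 + 2/9*7/15 + 7/18*2/3 = 7/18 = pi_S0  (ok)
  7/18*7/15 + 2/9*1/15 + 7/18*1/15 = 2/9 = pi_S1  (ok)
  7/18*7/15 + 2/9*7/15 + 7/18*4/15 = 7/18 = pi_S2  (ok)

Answer: 7/18 2/9 7/18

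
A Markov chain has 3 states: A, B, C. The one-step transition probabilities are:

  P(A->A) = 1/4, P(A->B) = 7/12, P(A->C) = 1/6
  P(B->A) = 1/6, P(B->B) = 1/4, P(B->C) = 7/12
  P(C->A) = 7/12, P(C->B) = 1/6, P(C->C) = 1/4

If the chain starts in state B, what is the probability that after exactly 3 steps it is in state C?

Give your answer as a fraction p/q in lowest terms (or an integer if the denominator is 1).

Computing P^3 by repeated multiplication:
P^1 =
  A: [1/4, 7/12, 1/6]
  B: [1/6, 1/4, 7/12]
  C: [7/12, 1/6, 1/4]
P^2 =
  A: [37/144, 23/72, 61/144]
  B: [61/144, 37/144, 23/72]
  C: [23/72, 61/144, 37/144]
P^3 =
  A: [35/96, 173/576, 193/576]
  B: [193/576, 35/96, 173/576]
  C: [173/576, 193/576, 35/96]

(P^3)[B -> C] = 173/576

Answer: 173/576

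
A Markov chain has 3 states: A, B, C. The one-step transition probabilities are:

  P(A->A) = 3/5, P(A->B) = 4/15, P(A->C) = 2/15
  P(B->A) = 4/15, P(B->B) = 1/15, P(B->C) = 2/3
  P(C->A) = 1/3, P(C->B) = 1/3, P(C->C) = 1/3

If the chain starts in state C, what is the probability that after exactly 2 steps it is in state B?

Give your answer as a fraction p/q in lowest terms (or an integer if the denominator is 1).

Answer: 2/9

Derivation:
Computing P^2 by repeated multiplication:
P^1 =
  A: [3/5, 4/15, 2/15]
  B: [4/15, 1/15, 2/3]
  C: [1/3, 1/3, 1/3]
P^2 =
  A: [107/225, 2/9, 68/225]
  B: [2/5, 67/225, 68/225]
  C: [2/5, 2/9, 17/45]

(P^2)[C -> B] = 2/9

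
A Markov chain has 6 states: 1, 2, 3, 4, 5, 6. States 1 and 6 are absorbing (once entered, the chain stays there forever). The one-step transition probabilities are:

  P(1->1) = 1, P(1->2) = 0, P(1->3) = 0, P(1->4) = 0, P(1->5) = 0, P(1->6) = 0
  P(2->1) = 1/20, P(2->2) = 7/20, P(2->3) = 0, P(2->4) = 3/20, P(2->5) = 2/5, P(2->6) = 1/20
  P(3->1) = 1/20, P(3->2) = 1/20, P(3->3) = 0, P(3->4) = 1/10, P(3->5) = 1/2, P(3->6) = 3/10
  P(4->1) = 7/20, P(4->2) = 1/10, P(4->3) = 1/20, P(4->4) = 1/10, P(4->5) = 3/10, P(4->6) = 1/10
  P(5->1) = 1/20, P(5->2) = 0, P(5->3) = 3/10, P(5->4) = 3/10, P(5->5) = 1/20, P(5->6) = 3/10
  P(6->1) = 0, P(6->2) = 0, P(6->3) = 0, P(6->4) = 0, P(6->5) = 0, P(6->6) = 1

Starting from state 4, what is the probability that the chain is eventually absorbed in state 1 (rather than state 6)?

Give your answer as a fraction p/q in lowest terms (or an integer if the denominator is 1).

Let a_i = P(absorbed in 1 | start in state i).
Boundary conditions: a_1 = 1, a_6 = 0.
For each transient state i, a_i = sum_j P(i->j) * a_j:
  a_2 = 1/20*a_1 + 7/20*a_2 + 0*a_3 + 3/20*a_4 + 2/5*a_5 + 1/20*a_6
  a_3 = 1/20*a_1 + 1/20*a_2 + 0*a_3 + 1/10*a_4 + 1/2*a_5 + 3/10*a_6
  a_4 = 7/20*a_1 + 1/10*a_2 + 1/20*a_3 + 1/10*a_4 + 3/10*a_5 + 1/10*a_6
  a_5 = 1/20*a_1 + 0*a_2 + 3/10*a_3 + 3/10*a_4 + 1/20*a_5 + 3/10*a_6

Substituting a_1 = 1 and a_6 = 0, rearrange to (I - Q) a = r where r[i] = P(i -> 1):
  [13/20, 0, -3/20, -2/5] . (a_2, a_3, a_4, a_5) = 1/20
  [-1/20, 1, -1/10, -1/2] . (a_2, a_3, a_4, a_5) = 1/20
  [-1/10, -1/20, 9/10, -3/10] . (a_2, a_3, a_4, a_5) = 7/20
  [0, -3/10, -3/10, 19/20] . (a_2, a_3, a_4, a_5) = 1/20

Solving yields:
  a_2 = 23313/58201
  a_3 = 16553/58201
  a_4 = 32308/58201
  a_5 = 18493/58201

Starting state is 4, so the absorption probability is a_4 = 32308/58201.

Answer: 32308/58201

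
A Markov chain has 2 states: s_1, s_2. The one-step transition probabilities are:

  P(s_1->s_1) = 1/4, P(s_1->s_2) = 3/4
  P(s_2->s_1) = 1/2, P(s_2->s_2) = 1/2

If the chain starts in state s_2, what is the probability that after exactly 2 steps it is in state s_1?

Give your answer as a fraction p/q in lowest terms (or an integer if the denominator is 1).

Answer: 3/8

Derivation:
Computing P^2 by repeated multiplication:
P^1 =
  s_1: [1/4, 3/4]
  s_2: [1/2, 1/2]
P^2 =
  s_1: [7/16, 9/16]
  s_2: [3/8, 5/8]

(P^2)[s_2 -> s_1] = 3/8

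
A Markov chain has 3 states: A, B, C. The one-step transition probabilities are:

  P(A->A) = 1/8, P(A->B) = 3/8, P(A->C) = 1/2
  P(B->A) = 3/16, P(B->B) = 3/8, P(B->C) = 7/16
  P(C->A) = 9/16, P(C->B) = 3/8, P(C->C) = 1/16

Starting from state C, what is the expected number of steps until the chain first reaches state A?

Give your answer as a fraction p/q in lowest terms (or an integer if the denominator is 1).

Answer: 64/27

Derivation:
Let h_i = expected steps to first reach A from state i.
Boundary: h_A = 0.
First-step equations for the other states:
  h_B = 1 + 3/16*h_A + 3/8*h_B + 7/16*h_C
  h_C = 1 + 9/16*h_A + 3/8*h_B + 1/16*h_C

Substituting h_A = 0 and rearranging gives the linear system (I - Q) h = 1:
  [5/8, -7/16] . (h_B, h_C) = 1
  [-3/8, 15/16] . (h_B, h_C) = 1

Solving yields:
  h_B = 88/27
  h_C = 64/27

Starting state is C, so the expected hitting time is h_C = 64/27.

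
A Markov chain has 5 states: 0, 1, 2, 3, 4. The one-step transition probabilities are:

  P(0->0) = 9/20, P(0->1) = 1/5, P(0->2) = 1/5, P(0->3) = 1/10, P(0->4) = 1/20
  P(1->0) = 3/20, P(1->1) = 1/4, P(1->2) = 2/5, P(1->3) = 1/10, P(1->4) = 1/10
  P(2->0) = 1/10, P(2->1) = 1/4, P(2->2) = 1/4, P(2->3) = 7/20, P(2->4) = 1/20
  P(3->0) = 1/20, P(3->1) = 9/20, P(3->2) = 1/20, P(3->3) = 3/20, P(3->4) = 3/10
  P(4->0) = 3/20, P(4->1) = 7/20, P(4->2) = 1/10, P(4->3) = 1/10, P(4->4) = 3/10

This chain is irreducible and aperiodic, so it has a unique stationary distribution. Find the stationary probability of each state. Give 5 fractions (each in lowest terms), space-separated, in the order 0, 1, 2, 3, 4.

Answer: 9067/52065 3005/10413 11987/52065 1727/10413 7351/52065

Derivation:
The stationary distribution satisfies pi = pi * P, i.e.:
  pi_0 = 9/20*pi_0 + 3/20*pi_1 + 1/10*pi_2 + 1/20*pi_3 + 3/20*pi_4
  pi_1 = 1/5*pi_0 + 1/4*pi_1 + 1/4*pi_2 + 9/20*pi_3 + 7/20*pi_4
  pi_2 = 1/5*pi_0 + 2/5*pi_1 + 1/4*pi_2 + 1/20*pi_3 + 1/10*pi_4
  pi_3 = 1/10*pi_0 + 1/10*pi_1 + 7/20*pi_2 + 3/20*pi_3 + 1/10*pi_4
  pi_4 = 1/20*pi_0 + 1/10*pi_1 + 1/20*pi_2 + 3/10*pi_3 + 3/10*pi_4
with normalization: pi_0 + pi_1 + pi_2 + pi_3 + pi_4 = 1.

Using the first 4 balance equations plus normalization, the linear system A*pi = b is:
  [-11/20, 3/20, 1/10, 1/20, 3/20] . pi = 0
  [1/5, -3/4, 1/4, 9/20, 7/20] . pi = 0
  [1/5, 2/5, -3/4, 1/20, 1/10] . pi = 0
  [1/10, 1/10, 7/20, -17/20, 1/10] . pi = 0
  [1, 1, 1, 1, 1] . pi = 1

Solving yields:
  pi_0 = 9067/52065
  pi_1 = 3005/10413
  pi_2 = 11987/52065
  pi_3 = 1727/10413
  pi_4 = 7351/52065

Verification (pi * P):
  9067/52065*9/20 + 3005/10413*3/20 + 11987/52065*1/10 + 1727/10413*1/20 + 7351/52065*3/20 = 9067/52065 = pi_0  (ok)
  9067/52065*1/5 + 3005/10413*1/4 + 11987/52065*1/4 + 1727/10413*9/20 + 7351/52065*7/20 = 3005/10413 = pi_1  (ok)
  9067/52065*1/5 + 3005/10413*2/5 + 11987/52065*1/4 + 1727/10413*1/20 + 7351/52065*1/10 = 11987/52065 = pi_2  (ok)
  9067/52065*1/10 + 3005/10413*1/10 + 11987/52065*7/20 + 1727/10413*3/20 + 7351/52065*1/10 = 1727/10413 = pi_3  (ok)
  9067/52065*1/20 + 3005/10413*1/10 + 11987/52065*1/20 + 1727/10413*3/10 + 7351/52065*3/10 = 7351/52065 = pi_4  (ok)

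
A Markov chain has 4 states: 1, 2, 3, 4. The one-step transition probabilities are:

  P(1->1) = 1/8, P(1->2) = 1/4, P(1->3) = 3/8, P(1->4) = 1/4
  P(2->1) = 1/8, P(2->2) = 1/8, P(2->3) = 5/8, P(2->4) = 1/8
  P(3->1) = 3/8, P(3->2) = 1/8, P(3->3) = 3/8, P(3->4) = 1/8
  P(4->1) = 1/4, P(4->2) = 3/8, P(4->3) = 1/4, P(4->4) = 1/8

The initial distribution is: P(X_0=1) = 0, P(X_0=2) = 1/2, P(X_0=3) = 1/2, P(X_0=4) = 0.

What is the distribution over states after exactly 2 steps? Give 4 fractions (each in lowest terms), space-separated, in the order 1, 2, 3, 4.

Answer: 17/64 3/16 25/64 5/32

Derivation:
Propagating the distribution step by step (d_{t+1} = d_t * P):
d_0 = (1=0, 2=1/2, 3=1/2, 4=0)
  d_1[1] = 0*1/8 + 1/2*1/8 + 1/2*3/8 + 0*1/4 = 1/4
  d_1[2] = 0*1/4 + 1/2*1/8 + 1/2*1/8 + 0*3/8 = 1/8
  d_1[3] = 0*3/8 + 1/2*5/8 + 1/2*3/8 + 0*1/4 = 1/2
  d_1[4] = 0*1/4 + 1/2*1/8 + 1/2*1/8 + 0*1/8 = 1/8
d_1 = (1=1/4, 2=1/8, 3=1/2, 4=1/8)
  d_2[1] = 1/4*1/8 + 1/8*1/8 + 1/2*3/8 + 1/8*1/4 = 17/64
  d_2[2] = 1/4*1/4 + 1/8*1/8 + 1/2*1/8 + 1/8*3/8 = 3/16
  d_2[3] = 1/4*3/8 + 1/8*5/8 + 1/2*3/8 + 1/8*1/4 = 25/64
  d_2[4] = 1/4*1/4 + 1/8*1/8 + 1/2*1/8 + 1/8*1/8 = 5/32
d_2 = (1=17/64, 2=3/16, 3=25/64, 4=5/32)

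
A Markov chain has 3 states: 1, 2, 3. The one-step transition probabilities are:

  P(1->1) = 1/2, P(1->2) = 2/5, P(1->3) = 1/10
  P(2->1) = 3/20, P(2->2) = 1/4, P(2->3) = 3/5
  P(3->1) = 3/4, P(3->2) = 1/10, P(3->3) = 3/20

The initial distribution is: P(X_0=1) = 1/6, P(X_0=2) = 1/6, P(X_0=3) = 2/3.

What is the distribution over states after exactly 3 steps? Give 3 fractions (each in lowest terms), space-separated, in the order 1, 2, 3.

Answer: 21193/48000 4707/16000 6343/24000

Derivation:
Propagating the distribution step by step (d_{t+1} = d_t * P):
d_0 = (1=1/6, 2=1/6, 3=2/3)
  d_1[1] = 1/6*1/2 + 1/6*3/20 + 2/3*3/4 = 73/120
  d_1[2] = 1/6*2/5 + 1/6*1/4 + 2/3*1/10 = 7/40
  d_1[3] = 1/6*1/10 + 1/6*3/5 + 2/3*3/20 = 13/60
d_1 = (1=73/120, 2=7/40, 3=13/60)
  d_2[1] = 73/120*1/2 + 7/40*3/20 + 13/60*3/4 = 1183/2400
  d_2[2] = 73/120*2/5 + 7/40*1/4 + 13/60*1/10 = 247/800
  d_2[3] = 73/120*1/10 + 7/40*3/5 + 13/60*3/20 = 119/600
d_2 = (1=1183/2400, 2=247/800, 3=119/600)
  d_3[1] = 1183/2400*1/2 + 247/800*3/20 + 119/600*3/4 = 21193/48000
  d_3[2] = 1183/2400*2/5 + 247/800*1/4 + 119/600*1/10 = 4707/16000
  d_3[3] = 1183/2400*1/10 + 247/800*3/5 + 119/600*3/20 = 6343/24000
d_3 = (1=21193/48000, 2=4707/16000, 3=6343/24000)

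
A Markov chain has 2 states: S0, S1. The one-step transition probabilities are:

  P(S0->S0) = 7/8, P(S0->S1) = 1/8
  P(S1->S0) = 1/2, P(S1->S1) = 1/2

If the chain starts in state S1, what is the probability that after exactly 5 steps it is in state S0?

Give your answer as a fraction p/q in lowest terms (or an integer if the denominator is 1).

Answer: 6505/8192

Derivation:
Computing P^5 by repeated multiplication:
P^1 =
  S0: [7/8, 1/8]
  S1: [1/2, 1/2]
P^2 =
  S0: [53/64, 11/64]
  S1: [11/16, 5/16]
P^3 =
  S0: [415/512, 97/512]
  S1: [97/128, 31/128]
P^4 =
  S0: [3293/4096, 803/4096]
  S1: [803/1024, 221/1024]
P^5 =
  S0: [26263/32768, 6505/32768]
  S1: [6505/8192, 1687/8192]

(P^5)[S1 -> S0] = 6505/8192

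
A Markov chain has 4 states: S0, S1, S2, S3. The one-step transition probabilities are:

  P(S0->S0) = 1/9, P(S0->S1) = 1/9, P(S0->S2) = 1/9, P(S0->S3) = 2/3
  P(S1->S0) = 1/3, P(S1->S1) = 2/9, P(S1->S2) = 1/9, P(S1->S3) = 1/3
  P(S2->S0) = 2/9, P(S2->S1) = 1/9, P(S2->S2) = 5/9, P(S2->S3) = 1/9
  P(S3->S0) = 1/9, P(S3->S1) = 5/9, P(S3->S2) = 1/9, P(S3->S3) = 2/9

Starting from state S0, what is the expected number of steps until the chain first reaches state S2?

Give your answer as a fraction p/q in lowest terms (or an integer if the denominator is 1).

Let h_i = expected steps to first reach S2 from state i.
Boundary: h_S2 = 0.
First-step equations for the other states:
  h_S0 = 1 + 1/9*h_S0 + 1/9*h_S1 + 1/9*h_S2 + 2/3*h_S3
  h_S1 = 1 + 1/3*h_S0 + 2/9*h_S1 + 1/9*h_S2 + 1/3*h_S3
  h_S3 = 1 + 1/9*h_S0 + 5/9*h_S1 + 1/9*h_S2 + 2/9*h_S3

Substituting h_S2 = 0 and rearranging gives the linear system (I - Q) h = 1:
  [8/9, -1/9, -2/3] . (h_S0, h_S1, h_S3) = 1
  [-1/3, 7/9, -1/3] . (h_S0, h_S1, h_S3) = 1
  [-1/9, -5/9, 7/9] . (h_S0, h_S1, h_S3) = 1

Solving yields:
  h_S0 = 9
  h_S1 = 9
  h_S3 = 9

Starting state is S0, so the expected hitting time is h_S0 = 9.

Answer: 9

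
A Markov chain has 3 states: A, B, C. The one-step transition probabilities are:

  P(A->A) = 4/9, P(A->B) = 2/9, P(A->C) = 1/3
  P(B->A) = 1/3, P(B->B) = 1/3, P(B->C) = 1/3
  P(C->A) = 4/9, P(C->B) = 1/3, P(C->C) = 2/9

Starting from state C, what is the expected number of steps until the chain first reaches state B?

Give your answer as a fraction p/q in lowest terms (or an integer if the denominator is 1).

Answer: 81/23

Derivation:
Let h_i = expected steps to first reach B from state i.
Boundary: h_B = 0.
First-step equations for the other states:
  h_A = 1 + 4/9*h_A + 2/9*h_B + 1/3*h_C
  h_C = 1 + 4/9*h_A + 1/3*h_B + 2/9*h_C

Substituting h_B = 0 and rearranging gives the linear system (I - Q) h = 1:
  [5/9, -1/3] . (h_A, h_C) = 1
  [-4/9, 7/9] . (h_A, h_C) = 1

Solving yields:
  h_A = 90/23
  h_C = 81/23

Starting state is C, so the expected hitting time is h_C = 81/23.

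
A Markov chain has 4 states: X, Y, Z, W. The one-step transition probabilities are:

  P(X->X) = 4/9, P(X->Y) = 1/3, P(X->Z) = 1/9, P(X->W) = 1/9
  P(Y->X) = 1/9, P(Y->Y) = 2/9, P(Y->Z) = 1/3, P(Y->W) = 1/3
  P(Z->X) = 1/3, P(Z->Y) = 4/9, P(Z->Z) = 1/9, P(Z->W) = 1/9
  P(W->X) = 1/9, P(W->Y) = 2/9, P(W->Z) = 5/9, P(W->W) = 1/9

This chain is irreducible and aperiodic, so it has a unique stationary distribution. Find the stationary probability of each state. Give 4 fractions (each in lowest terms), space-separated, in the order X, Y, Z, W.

The stationary distribution satisfies pi = pi * P, i.e.:
  pi_X = 4/9*pi_X + 1/9*pi_Y + 1/3*pi_Z + 1/9*pi_W
  pi_Y = 1/3*pi_X + 2/9*pi_Y + 4/9*pi_Z + 2/9*pi_W
  pi_Z = 1/9*pi_X + 1/3*pi_Y + 1/9*pi_Z + 5/9*pi_W
  pi_W = 1/9*pi_X + 1/3*pi_Y + 1/9*pi_Z + 1/9*pi_W
with normalization: pi_X + pi_Y + pi_Z + pi_W = 1.

Using the first 3 balance equations plus normalization, the linear system A*pi = b is:
  [-5/9, 1/9, 1/3, 1/9] . pi = 0
  [1/3, -7/9, 4/9, 2/9] . pi = 0
  [1/9, 1/3, -8/9, 5/9] . pi = 0
  [1, 1, 1, 1] . pi = 1

Solving yields:
  pi_X = 203/802
  pi_Y = 247/802
  pi_Z = 104/401
  pi_W = 72/401

Verification (pi * P):
  203/802*4/9 + 247/802*1/9 + 104/401*1/3 + 72/401*1/9 = 203/802 = pi_X  (ok)
  203/802*1/3 + 247/802*2/9 + 104/401*4/9 + 72/401*2/9 = 247/802 = pi_Y  (ok)
  203/802*1/9 + 247/802*1/3 + 104/401*1/9 + 72/401*5/9 = 104/401 = pi_Z  (ok)
  203/802*1/9 + 247/802*1/3 + 104/401*1/9 + 72/401*1/9 = 72/401 = pi_W  (ok)

Answer: 203/802 247/802 104/401 72/401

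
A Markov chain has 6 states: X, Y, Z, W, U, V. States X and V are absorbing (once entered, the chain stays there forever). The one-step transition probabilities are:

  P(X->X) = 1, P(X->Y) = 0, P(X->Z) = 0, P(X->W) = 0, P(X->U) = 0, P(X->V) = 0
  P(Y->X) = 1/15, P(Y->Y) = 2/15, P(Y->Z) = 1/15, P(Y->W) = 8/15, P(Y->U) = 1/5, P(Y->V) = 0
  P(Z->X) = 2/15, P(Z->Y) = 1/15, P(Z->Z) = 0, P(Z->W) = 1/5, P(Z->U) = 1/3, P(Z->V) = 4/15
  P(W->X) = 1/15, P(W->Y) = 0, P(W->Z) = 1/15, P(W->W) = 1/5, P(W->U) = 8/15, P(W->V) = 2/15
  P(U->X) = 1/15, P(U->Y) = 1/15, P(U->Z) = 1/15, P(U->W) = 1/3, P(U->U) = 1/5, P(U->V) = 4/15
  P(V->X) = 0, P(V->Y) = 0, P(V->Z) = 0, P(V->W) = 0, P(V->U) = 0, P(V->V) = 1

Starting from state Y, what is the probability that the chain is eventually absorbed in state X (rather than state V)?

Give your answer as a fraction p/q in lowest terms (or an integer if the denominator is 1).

Let a_i = P(absorbed in X | start in state i).
Boundary conditions: a_X = 1, a_V = 0.
For each transient state i, a_i = sum_j P(i->j) * a_j:
  a_Y = 1/15*a_X + 2/15*a_Y + 1/15*a_Z + 8/15*a_W + 1/5*a_U + 0*a_V
  a_Z = 2/15*a_X + 1/15*a_Y + 0*a_Z + 1/5*a_W + 1/3*a_U + 4/15*a_V
  a_W = 1/15*a_X + 0*a_Y + 1/15*a_Z + 1/5*a_W + 8/15*a_U + 2/15*a_V
  a_U = 1/15*a_X + 1/15*a_Y + 1/15*a_Z + 1/3*a_W + 1/5*a_U + 4/15*a_V

Substituting a_X = 1 and a_V = 0, rearrange to (I - Q) a = r where r[i] = P(i -> X):
  [13/15, -1/15, -8/15, -1/5] . (a_Y, a_Z, a_W, a_U) = 1/15
  [-1/15, 1, -1/5, -1/3] . (a_Y, a_Z, a_W, a_U) = 2/15
  [0, -1/15, 4/5, -8/15] . (a_Y, a_Z, a_W, a_U) = 1/15
  [-1/15, -1/15, -1/3, 4/5] . (a_Y, a_Z, a_W, a_U) = 1/15

Solving yields:
  a_Y = 1071/3293
  a_Z = 4819/16465
  a_W = 901/3293
  a_U = 4097/16465

Starting state is Y, so the absorption probability is a_Y = 1071/3293.

Answer: 1071/3293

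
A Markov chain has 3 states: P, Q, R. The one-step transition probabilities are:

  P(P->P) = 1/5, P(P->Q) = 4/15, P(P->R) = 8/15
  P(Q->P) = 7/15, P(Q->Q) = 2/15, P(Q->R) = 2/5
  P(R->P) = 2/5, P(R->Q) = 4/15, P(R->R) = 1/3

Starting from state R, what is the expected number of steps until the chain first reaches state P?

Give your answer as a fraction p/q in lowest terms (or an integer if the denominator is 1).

Answer: 255/106

Derivation:
Let h_i = expected steps to first reach P from state i.
Boundary: h_P = 0.
First-step equations for the other states:
  h_Q = 1 + 7/15*h_P + 2/15*h_Q + 2/5*h_R
  h_R = 1 + 2/5*h_P + 4/15*h_Q + 1/3*h_R

Substituting h_P = 0 and rearranging gives the linear system (I - Q) h = 1:
  [13/15, -2/5] . (h_Q, h_R) = 1
  [-4/15, 2/3] . (h_Q, h_R) = 1

Solving yields:
  h_Q = 120/53
  h_R = 255/106

Starting state is R, so the expected hitting time is h_R = 255/106.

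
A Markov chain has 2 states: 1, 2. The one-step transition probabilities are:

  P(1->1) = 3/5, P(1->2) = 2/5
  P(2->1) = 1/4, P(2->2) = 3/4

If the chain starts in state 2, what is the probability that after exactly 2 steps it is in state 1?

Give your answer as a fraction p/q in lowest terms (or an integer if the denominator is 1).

Computing P^2 by repeated multiplication:
P^1 =
  1: [3/5, 2/5]
  2: [1/4, 3/4]
P^2 =
  1: [23/50, 27/50]
  2: [27/80, 53/80]

(P^2)[2 -> 1] = 27/80

Answer: 27/80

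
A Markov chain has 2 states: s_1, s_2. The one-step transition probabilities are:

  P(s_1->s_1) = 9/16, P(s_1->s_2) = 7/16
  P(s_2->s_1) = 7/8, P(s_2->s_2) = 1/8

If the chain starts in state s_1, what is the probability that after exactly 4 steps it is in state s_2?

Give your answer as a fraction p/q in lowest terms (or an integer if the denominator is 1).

Computing P^4 by repeated multiplication:
P^1 =
  s_1: [9/16, 7/16]
  s_2: [7/8, 1/8]
P^2 =
  s_1: [179/256, 77/256]
  s_2: [77/128, 51/128]
P^3 =
  s_1: [2689/4096, 1407/4096]
  s_2: [1407/2048, 641/2048]
P^4 =
  s_1: [43899/65536, 21637/65536]
  s_2: [21637/32768, 11131/32768]

(P^4)[s_1 -> s_2] = 21637/65536

Answer: 21637/65536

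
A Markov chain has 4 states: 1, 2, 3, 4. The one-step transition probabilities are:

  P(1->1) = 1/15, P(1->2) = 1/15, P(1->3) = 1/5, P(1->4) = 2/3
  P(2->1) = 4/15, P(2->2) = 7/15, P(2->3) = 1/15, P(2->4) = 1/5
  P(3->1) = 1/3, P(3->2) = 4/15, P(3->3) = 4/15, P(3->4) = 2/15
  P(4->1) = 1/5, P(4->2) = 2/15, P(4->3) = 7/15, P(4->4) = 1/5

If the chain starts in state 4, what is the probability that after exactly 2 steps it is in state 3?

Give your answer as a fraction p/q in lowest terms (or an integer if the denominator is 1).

Computing P^2 by repeated multiplication:
P^1 =
  1: [1/15, 1/15, 1/5, 2/3]
  2: [4/15, 7/15, 1/15, 1/5]
  3: [1/3, 4/15, 4/15, 2/15]
  4: [1/5, 2/15, 7/15, 1/5]
P^2 =
  1: [2/9, 8/45, 86/225, 49/225]
  2: [46/225, 7/25, 44/225, 8/25]
  3: [47/225, 53/225, 49/225, 76/225]
  4: [11/45, 17/75, 4/15, 59/225]

(P^2)[4 -> 3] = 4/15

Answer: 4/15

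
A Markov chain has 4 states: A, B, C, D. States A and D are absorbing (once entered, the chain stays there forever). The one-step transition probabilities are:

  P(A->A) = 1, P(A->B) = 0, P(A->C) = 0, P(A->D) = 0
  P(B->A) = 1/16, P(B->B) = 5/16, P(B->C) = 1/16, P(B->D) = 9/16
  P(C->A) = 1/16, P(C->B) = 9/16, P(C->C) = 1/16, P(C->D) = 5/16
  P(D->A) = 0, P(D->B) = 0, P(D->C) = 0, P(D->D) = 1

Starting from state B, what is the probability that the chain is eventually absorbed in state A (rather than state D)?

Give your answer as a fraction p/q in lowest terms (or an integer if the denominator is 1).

Answer: 4/39

Derivation:
Let a_i = P(absorbed in A | start in state i).
Boundary conditions: a_A = 1, a_D = 0.
For each transient state i, a_i = sum_j P(i->j) * a_j:
  a_B = 1/16*a_A + 5/16*a_B + 1/16*a_C + 9/16*a_D
  a_C = 1/16*a_A + 9/16*a_B + 1/16*a_C + 5/16*a_D

Substituting a_A = 1 and a_D = 0, rearrange to (I - Q) a = r where r[i] = P(i -> A):
  [11/16, -1/16] . (a_B, a_C) = 1/16
  [-9/16, 15/16] . (a_B, a_C) = 1/16

Solving yields:
  a_B = 4/39
  a_C = 5/39

Starting state is B, so the absorption probability is a_B = 4/39.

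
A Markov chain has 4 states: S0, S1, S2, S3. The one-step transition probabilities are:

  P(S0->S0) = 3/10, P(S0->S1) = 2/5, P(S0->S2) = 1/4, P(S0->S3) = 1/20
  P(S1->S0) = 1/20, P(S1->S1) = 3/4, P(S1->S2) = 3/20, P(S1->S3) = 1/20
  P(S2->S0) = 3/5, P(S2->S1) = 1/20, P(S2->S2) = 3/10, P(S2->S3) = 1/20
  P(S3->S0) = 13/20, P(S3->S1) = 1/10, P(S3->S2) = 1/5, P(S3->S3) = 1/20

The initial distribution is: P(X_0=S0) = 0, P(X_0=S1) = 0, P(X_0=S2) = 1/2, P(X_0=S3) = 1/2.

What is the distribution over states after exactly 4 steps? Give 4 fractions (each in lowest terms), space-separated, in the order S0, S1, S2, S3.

Answer: 90669/320000 28721/64000 34863/160000 1/20

Derivation:
Propagating the distribution step by step (d_{t+1} = d_t * P):
d_0 = (S0=0, S1=0, S2=1/2, S3=1/2)
  d_1[S0] = 0*3/10 + 0*1/20 + 1/2*3/5 + 1/2*13/20 = 5/8
  d_1[S1] = 0*2/5 + 0*3/4 + 1/2*1/20 + 1/2*1/10 = 3/40
  d_1[S2] = 0*1/4 + 0*3/20 + 1/2*3/10 + 1/2*1/5 = 1/4
  d_1[S3] = 0*1/20 + 0*1/20 + 1/2*1/20 + 1/2*1/20 = 1/20
d_1 = (S0=5/8, S1=3/40, S2=1/4, S3=1/20)
  d_2[S0] = 5/8*3/10 + 3/40*1/20 + 1/4*3/5 + 1/20*13/20 = 299/800
  d_2[S1] = 5/8*2/5 + 3/40*3/4 + 1/4*1/20 + 1/20*1/10 = 259/800
  d_2[S2] = 5/8*1/4 + 3/40*3/20 + 1/4*3/10 + 1/20*1/5 = 101/400
  d_2[S3] = 5/8*1/20 + 3/40*1/20 + 1/4*1/20 + 1/20*1/20 = 1/20
d_2 = (S0=299/800, S1=259/800, S2=101/400, S3=1/20)
  d_3[S0] = 299/800*3/10 + 259/800*1/20 + 101/400*3/5 + 1/20*13/20 = 4997/16000
  d_3[S1] = 299/800*2/5 + 259/800*3/4 + 101/400*1/20 + 1/20*1/10 = 6559/16000
  d_3[S2] = 299/800*1/4 + 259/800*3/20 + 101/400*3/10 + 1/20*1/5 = 911/4000
  d_3[S3] = 299/800*1/20 + 259/800*1/20 + 101/400*1/20 + 1/20*1/20 = 1/20
d_3 = (S0=4997/16000, S1=6559/16000, S2=911/4000, S3=1/20)
  d_4[S0] = 4997/16000*3/10 + 6559/16000*1/20 + 911/4000*3/5 + 1/20*13/20 = 90669/320000
  d_4[S1] = 4997/16000*2/5 + 6559/16000*3/4 + 911/4000*1/20 + 1/20*1/10 = 28721/64000
  d_4[S2] = 4997/16000*1/4 + 6559/16000*3/20 + 911/4000*3/10 + 1/20*1/5 = 34863/160000
  d_4[S3] = 4997/16000*1/20 + 6559/16000*1/20 + 911/4000*1/20 + 1/20*1/20 = 1/20
d_4 = (S0=90669/320000, S1=28721/64000, S2=34863/160000, S3=1/20)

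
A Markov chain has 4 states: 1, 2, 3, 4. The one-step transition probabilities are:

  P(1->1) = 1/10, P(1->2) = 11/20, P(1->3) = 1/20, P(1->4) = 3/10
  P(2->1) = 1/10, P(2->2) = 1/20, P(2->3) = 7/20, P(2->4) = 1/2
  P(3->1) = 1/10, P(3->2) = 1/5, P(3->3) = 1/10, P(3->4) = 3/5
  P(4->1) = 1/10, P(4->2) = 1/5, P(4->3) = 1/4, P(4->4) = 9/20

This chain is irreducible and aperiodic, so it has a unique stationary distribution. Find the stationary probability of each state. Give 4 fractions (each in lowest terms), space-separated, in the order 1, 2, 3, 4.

Answer: 1/10 47/230 576/2645 1264/2645

Derivation:
The stationary distribution satisfies pi = pi * P, i.e.:
  pi_1 = 1/10*pi_1 + 1/10*pi_2 + 1/10*pi_3 + 1/10*pi_4
  pi_2 = 11/20*pi_1 + 1/20*pi_2 + 1/5*pi_3 + 1/5*pi_4
  pi_3 = 1/20*pi_1 + 7/20*pi_2 + 1/10*pi_3 + 1/4*pi_4
  pi_4 = 3/10*pi_1 + 1/2*pi_2 + 3/5*pi_3 + 9/20*pi_4
with normalization: pi_1 + pi_2 + pi_3 + pi_4 = 1.

Using the first 3 balance equations plus normalization, the linear system A*pi = b is:
  [-9/10, 1/10, 1/10, 1/10] . pi = 0
  [11/20, -19/20, 1/5, 1/5] . pi = 0
  [1/20, 7/20, -9/10, 1/4] . pi = 0
  [1, 1, 1, 1] . pi = 1

Solving yields:
  pi_1 = 1/10
  pi_2 = 47/230
  pi_3 = 576/2645
  pi_4 = 1264/2645

Verification (pi * P):
  1/10*1/10 + 47/230*1/10 + 576/2645*1/10 + 1264/2645*1/10 = 1/10 = pi_1  (ok)
  1/10*11/20 + 47/230*1/20 + 576/2645*1/5 + 1264/2645*1/5 = 47/230 = pi_2  (ok)
  1/10*1/20 + 47/230*7/20 + 576/2645*1/10 + 1264/2645*1/4 = 576/2645 = pi_3  (ok)
  1/10*3/10 + 47/230*1/2 + 576/2645*3/5 + 1264/2645*9/20 = 1264/2645 = pi_4  (ok)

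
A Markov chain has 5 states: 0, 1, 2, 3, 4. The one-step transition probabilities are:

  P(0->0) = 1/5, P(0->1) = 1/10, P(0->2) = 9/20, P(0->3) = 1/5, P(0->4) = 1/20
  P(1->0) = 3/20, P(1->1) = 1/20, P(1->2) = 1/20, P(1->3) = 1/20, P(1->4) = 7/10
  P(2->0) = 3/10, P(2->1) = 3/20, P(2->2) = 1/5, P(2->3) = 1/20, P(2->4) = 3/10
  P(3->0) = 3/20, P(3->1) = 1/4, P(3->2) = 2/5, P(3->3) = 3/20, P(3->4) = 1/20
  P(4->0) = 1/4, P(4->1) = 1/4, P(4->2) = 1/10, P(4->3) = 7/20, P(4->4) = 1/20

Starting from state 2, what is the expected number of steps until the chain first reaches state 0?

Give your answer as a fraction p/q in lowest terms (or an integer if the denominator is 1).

Let h_i = expected steps to first reach 0 from state i.
Boundary: h_0 = 0.
First-step equations for the other states:
  h_1 = 1 + 3/20*h_0 + 1/20*h_1 + 1/20*h_2 + 1/20*h_3 + 7/10*h_4
  h_2 = 1 + 3/10*h_0 + 3/20*h_1 + 1/5*h_2 + 1/20*h_3 + 3/10*h_4
  h_3 = 1 + 3/20*h_0 + 1/4*h_1 + 2/5*h_2 + 3/20*h_3 + 1/20*h_4
  h_4 = 1 + 1/4*h_0 + 1/4*h_1 + 1/10*h_2 + 7/20*h_3 + 1/20*h_4

Substituting h_0 = 0 and rearranging gives the linear system (I - Q) h = 1:
  [19/20, -1/20, -1/20, -7/10] . (h_1, h_2, h_3, h_4) = 1
  [-3/20, 4/5, -1/20, -3/10] . (h_1, h_2, h_3, h_4) = 1
  [-1/4, -2/5, 17/20, -1/20] . (h_1, h_2, h_3, h_4) = 1
  [-1/4, -1/10, -7/20, 19/20] . (h_1, h_2, h_3, h_4) = 1

Solving yields:
  h_1 = 59520/12157
  h_2 = 50880/12157
  h_3 = 59020/12157
  h_4 = 55560/12157

Starting state is 2, so the expected hitting time is h_2 = 50880/12157.

Answer: 50880/12157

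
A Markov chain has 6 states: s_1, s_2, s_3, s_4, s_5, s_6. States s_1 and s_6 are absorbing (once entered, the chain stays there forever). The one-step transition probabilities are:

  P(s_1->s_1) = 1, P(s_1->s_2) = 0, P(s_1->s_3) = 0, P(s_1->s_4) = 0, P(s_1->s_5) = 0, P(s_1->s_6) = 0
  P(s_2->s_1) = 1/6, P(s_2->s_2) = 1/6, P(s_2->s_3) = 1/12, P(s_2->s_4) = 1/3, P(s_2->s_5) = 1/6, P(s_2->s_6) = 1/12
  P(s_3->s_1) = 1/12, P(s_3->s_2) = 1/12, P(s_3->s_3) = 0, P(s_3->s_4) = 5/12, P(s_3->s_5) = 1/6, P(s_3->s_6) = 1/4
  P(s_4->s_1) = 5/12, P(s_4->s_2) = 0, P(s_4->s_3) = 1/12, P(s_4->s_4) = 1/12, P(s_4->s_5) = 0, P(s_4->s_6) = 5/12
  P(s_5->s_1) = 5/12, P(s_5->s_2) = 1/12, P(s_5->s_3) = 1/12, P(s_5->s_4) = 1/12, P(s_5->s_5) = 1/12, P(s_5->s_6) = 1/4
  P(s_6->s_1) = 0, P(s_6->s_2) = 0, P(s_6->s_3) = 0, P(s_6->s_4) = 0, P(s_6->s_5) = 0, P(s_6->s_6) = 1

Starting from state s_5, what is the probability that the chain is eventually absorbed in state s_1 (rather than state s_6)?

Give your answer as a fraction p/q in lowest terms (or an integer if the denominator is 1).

Answer: 2606/4419

Derivation:
Let a_i = P(absorbed in s_1 | start in state i).
Boundary conditions: a_s_1 = 1, a_s_6 = 0.
For each transient state i, a_i = sum_j P(i->j) * a_j:
  a_s_2 = 1/6*a_s_1 + 1/6*a_s_2 + 1/12*a_s_3 + 1/3*a_s_4 + 1/6*a_s_5 + 1/12*a_s_6
  a_s_3 = 1/12*a_s_1 + 1/12*a_s_2 + 0*a_s_3 + 5/12*a_s_4 + 1/6*a_s_5 + 1/4*a_s_6
  a_s_4 = 5/12*a_s_1 + 0*a_s_2 + 1/12*a_s_3 + 1/12*a_s_4 + 0*a_s_5 + 5/12*a_s_6
  a_s_5 = 5/12*a_s_1 + 1/12*a_s_2 + 1/12*a_s_3 + 1/12*a_s_4 + 1/12*a_s_5 + 1/4*a_s_6

Substituting a_s_1 = 1 and a_s_6 = 0, rearrange to (I - Q) a = r where r[i] = P(i -> s_1):
  [5/6, -1/12, -1/3, -1/6] . (a_s_2, a_s_3, a_s_4, a_s_5) = 1/6
  [-1/12, 1, -5/12, -1/6] . (a_s_2, a_s_3, a_s_4, a_s_5) = 1/12
  [0, -1/12, 11/12, 0] . (a_s_2, a_s_3, a_s_4, a_s_5) = 5/12
  [-1/12, -1/12, -1/12, 11/12] . (a_s_2, a_s_3, a_s_4, a_s_5) = 5/12

Solving yields:
  a_s_2 = 2470/4419
  a_s_3 = 1918/4419
  a_s_4 = 2183/4419
  a_s_5 = 2606/4419

Starting state is s_5, so the absorption probability is a_s_5 = 2606/4419.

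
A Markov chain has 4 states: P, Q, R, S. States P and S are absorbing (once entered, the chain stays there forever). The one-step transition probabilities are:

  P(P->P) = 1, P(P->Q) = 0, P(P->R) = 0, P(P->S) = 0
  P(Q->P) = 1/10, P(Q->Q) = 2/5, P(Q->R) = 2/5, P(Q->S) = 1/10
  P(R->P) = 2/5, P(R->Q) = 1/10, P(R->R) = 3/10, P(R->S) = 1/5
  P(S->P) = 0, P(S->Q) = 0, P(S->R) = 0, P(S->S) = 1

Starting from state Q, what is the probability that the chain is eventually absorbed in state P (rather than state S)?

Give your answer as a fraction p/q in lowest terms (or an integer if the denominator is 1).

Answer: 23/38

Derivation:
Let a_i = P(absorbed in P | start in state i).
Boundary conditions: a_P = 1, a_S = 0.
For each transient state i, a_i = sum_j P(i->j) * a_j:
  a_Q = 1/10*a_P + 2/5*a_Q + 2/5*a_R + 1/10*a_S
  a_R = 2/5*a_P + 1/10*a_Q + 3/10*a_R + 1/5*a_S

Substituting a_P = 1 and a_S = 0, rearrange to (I - Q) a = r where r[i] = P(i -> P):
  [3/5, -2/5] . (a_Q, a_R) = 1/10
  [-1/10, 7/10] . (a_Q, a_R) = 2/5

Solving yields:
  a_Q = 23/38
  a_R = 25/38

Starting state is Q, so the absorption probability is a_Q = 23/38.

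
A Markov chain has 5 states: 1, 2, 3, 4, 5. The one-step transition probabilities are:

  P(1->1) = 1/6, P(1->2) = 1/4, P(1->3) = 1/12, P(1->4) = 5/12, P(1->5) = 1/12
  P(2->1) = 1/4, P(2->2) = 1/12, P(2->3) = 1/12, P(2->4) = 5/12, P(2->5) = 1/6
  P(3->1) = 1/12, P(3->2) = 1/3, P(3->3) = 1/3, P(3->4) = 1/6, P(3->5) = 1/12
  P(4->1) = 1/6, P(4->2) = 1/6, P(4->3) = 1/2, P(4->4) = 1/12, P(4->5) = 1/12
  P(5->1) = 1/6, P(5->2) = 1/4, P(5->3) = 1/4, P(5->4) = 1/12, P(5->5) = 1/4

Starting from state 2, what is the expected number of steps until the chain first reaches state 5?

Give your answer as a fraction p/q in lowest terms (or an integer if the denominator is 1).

Let h_i = expected steps to first reach 5 from state i.
Boundary: h_5 = 0.
First-step equations for the other states:
  h_1 = 1 + 1/6*h_1 + 1/4*h_2 + 1/12*h_3 + 5/12*h_4 + 1/12*h_5
  h_2 = 1 + 1/4*h_1 + 1/12*h_2 + 1/12*h_3 + 5/12*h_4 + 1/6*h_5
  h_3 = 1 + 1/12*h_1 + 1/3*h_2 + 1/3*h_3 + 1/6*h_4 + 1/12*h_5
  h_4 = 1 + 1/6*h_1 + 1/6*h_2 + 1/2*h_3 + 1/12*h_4 + 1/12*h_5

Substituting h_5 = 0 and rearranging gives the linear system (I - Q) h = 1:
  [5/6, -1/4, -1/12, -5/12] . (h_1, h_2, h_3, h_4) = 1
  [-1/4, 11/12, -1/12, -5/12] . (h_1, h_2, h_3, h_4) = 1
  [-1/12, -1/3, 2/3, -1/6] . (h_1, h_2, h_3, h_4) = 1
  [-1/6, -1/6, -1/2, 11/12] . (h_1, h_2, h_3, h_4) = 1

Solving yields:
  h_1 = 1908/193
  h_2 = 12402/1351
  h_3 = 13242/1351
  h_4 = 13380/1351

Starting state is 2, so the expected hitting time is h_2 = 12402/1351.

Answer: 12402/1351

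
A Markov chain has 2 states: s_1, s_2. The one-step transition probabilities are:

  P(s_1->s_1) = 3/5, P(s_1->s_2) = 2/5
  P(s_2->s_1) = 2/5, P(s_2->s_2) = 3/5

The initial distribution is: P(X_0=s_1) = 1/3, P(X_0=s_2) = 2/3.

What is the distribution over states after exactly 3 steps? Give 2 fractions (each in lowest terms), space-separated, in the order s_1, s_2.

Answer: 187/375 188/375

Derivation:
Propagating the distribution step by step (d_{t+1} = d_t * P):
d_0 = (s_1=1/3, s_2=2/3)
  d_1[s_1] = 1/3*3/5 + 2/3*2/5 = 7/15
  d_1[s_2] = 1/3*2/5 + 2/3*3/5 = 8/15
d_1 = (s_1=7/15, s_2=8/15)
  d_2[s_1] = 7/15*3/5 + 8/15*2/5 = 37/75
  d_2[s_2] = 7/15*2/5 + 8/15*3/5 = 38/75
d_2 = (s_1=37/75, s_2=38/75)
  d_3[s_1] = 37/75*3/5 + 38/75*2/5 = 187/375
  d_3[s_2] = 37/75*2/5 + 38/75*3/5 = 188/375
d_3 = (s_1=187/375, s_2=188/375)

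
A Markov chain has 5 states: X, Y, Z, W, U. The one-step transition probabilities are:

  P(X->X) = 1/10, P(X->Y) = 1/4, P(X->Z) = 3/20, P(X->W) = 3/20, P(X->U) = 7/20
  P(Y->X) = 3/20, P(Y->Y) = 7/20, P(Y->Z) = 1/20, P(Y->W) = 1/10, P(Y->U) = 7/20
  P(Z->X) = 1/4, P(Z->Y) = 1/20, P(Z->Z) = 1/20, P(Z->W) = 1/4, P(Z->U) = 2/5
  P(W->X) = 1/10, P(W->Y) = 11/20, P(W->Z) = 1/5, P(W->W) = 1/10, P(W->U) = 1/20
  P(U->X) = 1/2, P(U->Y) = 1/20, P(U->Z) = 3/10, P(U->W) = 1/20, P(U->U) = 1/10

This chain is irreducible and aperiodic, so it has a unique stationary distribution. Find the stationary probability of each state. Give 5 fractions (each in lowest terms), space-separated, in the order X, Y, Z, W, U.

Answer: 5997/25247 45805/201976 31577/201976 24739/201976 51879/201976

Derivation:
The stationary distribution satisfies pi = pi * P, i.e.:
  pi_X = 1/10*pi_X + 3/20*pi_Y + 1/4*pi_Z + 1/10*pi_W + 1/2*pi_U
  pi_Y = 1/4*pi_X + 7/20*pi_Y + 1/20*pi_Z + 11/20*pi_W + 1/20*pi_U
  pi_Z = 3/20*pi_X + 1/20*pi_Y + 1/20*pi_Z + 1/5*pi_W + 3/10*pi_U
  pi_W = 3/20*pi_X + 1/10*pi_Y + 1/4*pi_Z + 1/10*pi_W + 1/20*pi_U
  pi_U = 7/20*pi_X + 7/20*pi_Y + 2/5*pi_Z + 1/20*pi_W + 1/10*pi_U
with normalization: pi_X + pi_Y + pi_Z + pi_W + pi_U = 1.

Using the first 4 balance equations plus normalization, the linear system A*pi = b is:
  [-9/10, 3/20, 1/4, 1/10, 1/2] . pi = 0
  [1/4, -13/20, 1/20, 11/20, 1/20] . pi = 0
  [3/20, 1/20, -19/20, 1/5, 3/10] . pi = 0
  [3/20, 1/10, 1/4, -9/10, 1/20] . pi = 0
  [1, 1, 1, 1, 1] . pi = 1

Solving yields:
  pi_X = 5997/25247
  pi_Y = 45805/201976
  pi_Z = 31577/201976
  pi_W = 24739/201976
  pi_U = 51879/201976

Verification (pi * P):
  5997/25247*1/10 + 45805/201976*3/20 + 31577/201976*1/4 + 24739/201976*1/10 + 51879/201976*1/2 = 5997/25247 = pi_X  (ok)
  5997/25247*1/4 + 45805/201976*7/20 + 31577/201976*1/20 + 24739/201976*11/20 + 51879/201976*1/20 = 45805/201976 = pi_Y  (ok)
  5997/25247*3/20 + 45805/201976*1/20 + 31577/201976*1/20 + 24739/201976*1/5 + 51879/201976*3/10 = 31577/201976 = pi_Z  (ok)
  5997/25247*3/20 + 45805/201976*1/10 + 31577/201976*1/4 + 24739/201976*1/10 + 51879/201976*1/20 = 24739/201976 = pi_W  (ok)
  5997/25247*7/20 + 45805/201976*7/20 + 31577/201976*2/5 + 24739/201976*1/20 + 51879/201976*1/10 = 51879/201976 = pi_U  (ok)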